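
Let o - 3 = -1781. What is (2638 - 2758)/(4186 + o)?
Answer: -15/301 ≈ -0.049834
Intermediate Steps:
o = -1778 (o = 3 - 1781 = -1778)
(2638 - 2758)/(4186 + o) = (2638 - 2758)/(4186 - 1778) = -120/2408 = -120*1/2408 = -15/301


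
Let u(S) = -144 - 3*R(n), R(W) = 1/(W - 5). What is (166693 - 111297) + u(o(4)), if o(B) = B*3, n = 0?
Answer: 276263/5 ≈ 55253.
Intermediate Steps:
o(B) = 3*B
R(W) = 1/(-5 + W)
u(S) = -717/5 (u(S) = -144 - 3/(-5 + 0) = -144 - 3/(-5) = -144 - 3*(-⅕) = -144 + ⅗ = -717/5)
(166693 - 111297) + u(o(4)) = (166693 - 111297) - 717/5 = 55396 - 717/5 = 276263/5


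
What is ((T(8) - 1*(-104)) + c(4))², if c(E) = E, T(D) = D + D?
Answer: 15376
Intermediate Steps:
T(D) = 2*D
((T(8) - 1*(-104)) + c(4))² = ((2*8 - 1*(-104)) + 4)² = ((16 + 104) + 4)² = (120 + 4)² = 124² = 15376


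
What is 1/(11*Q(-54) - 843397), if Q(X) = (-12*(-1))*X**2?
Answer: -1/458485 ≈ -2.1811e-6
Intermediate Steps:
Q(X) = 12*X**2
1/(11*Q(-54) - 843397) = 1/(11*(12*(-54)**2) - 843397) = 1/(11*(12*2916) - 843397) = 1/(11*34992 - 843397) = 1/(384912 - 843397) = 1/(-458485) = -1/458485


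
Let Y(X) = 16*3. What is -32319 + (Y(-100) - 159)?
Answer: -32430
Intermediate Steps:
Y(X) = 48
-32319 + (Y(-100) - 159) = -32319 + (48 - 159) = -32319 - 111 = -32430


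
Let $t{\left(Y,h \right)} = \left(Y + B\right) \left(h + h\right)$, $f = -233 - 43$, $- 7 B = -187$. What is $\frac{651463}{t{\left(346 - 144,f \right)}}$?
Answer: $- \frac{4560241}{883752} \approx -5.1601$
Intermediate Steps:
$B = \frac{187}{7}$ ($B = \left(- \frac{1}{7}\right) \left(-187\right) = \frac{187}{7} \approx 26.714$)
$f = -276$ ($f = -233 - 43 = -276$)
$t{\left(Y,h \right)} = 2 h \left(\frac{187}{7} + Y\right)$ ($t{\left(Y,h \right)} = \left(Y + \frac{187}{7}\right) \left(h + h\right) = \left(\frac{187}{7} + Y\right) 2 h = 2 h \left(\frac{187}{7} + Y\right)$)
$\frac{651463}{t{\left(346 - 144,f \right)}} = \frac{651463}{\frac{2}{7} \left(-276\right) \left(187 + 7 \left(346 - 144\right)\right)} = \frac{651463}{\frac{2}{7} \left(-276\right) \left(187 + 7 \cdot 202\right)} = \frac{651463}{\frac{2}{7} \left(-276\right) \left(187 + 1414\right)} = \frac{651463}{\frac{2}{7} \left(-276\right) 1601} = \frac{651463}{- \frac{883752}{7}} = 651463 \left(- \frac{7}{883752}\right) = - \frac{4560241}{883752}$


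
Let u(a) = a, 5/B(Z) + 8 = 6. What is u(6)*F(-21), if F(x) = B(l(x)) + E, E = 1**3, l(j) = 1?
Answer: -9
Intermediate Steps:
B(Z) = -5/2 (B(Z) = 5/(-8 + 6) = 5/(-2) = 5*(-1/2) = -5/2)
E = 1
F(x) = -3/2 (F(x) = -5/2 + 1 = -3/2)
u(6)*F(-21) = 6*(-3/2) = -9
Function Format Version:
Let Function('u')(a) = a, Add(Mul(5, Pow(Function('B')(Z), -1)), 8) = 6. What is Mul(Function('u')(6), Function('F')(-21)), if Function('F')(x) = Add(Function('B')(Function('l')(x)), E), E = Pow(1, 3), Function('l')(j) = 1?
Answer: -9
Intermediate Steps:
Function('B')(Z) = Rational(-5, 2) (Function('B')(Z) = Mul(5, Pow(Add(-8, 6), -1)) = Mul(5, Pow(-2, -1)) = Mul(5, Rational(-1, 2)) = Rational(-5, 2))
E = 1
Function('F')(x) = Rational(-3, 2) (Function('F')(x) = Add(Rational(-5, 2), 1) = Rational(-3, 2))
Mul(Function('u')(6), Function('F')(-21)) = Mul(6, Rational(-3, 2)) = -9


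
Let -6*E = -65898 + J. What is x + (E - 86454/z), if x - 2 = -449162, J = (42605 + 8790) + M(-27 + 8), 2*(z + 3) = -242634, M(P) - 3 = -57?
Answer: -9032943701/20220 ≈ -4.4673e+5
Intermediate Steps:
M(P) = -54 (M(P) = 3 - 57 = -54)
z = -121320 (z = -3 + (1/2)*(-242634) = -3 - 121317 = -121320)
J = 51341 (J = (42605 + 8790) - 54 = 51395 - 54 = 51341)
E = 14557/6 (E = -(-65898 + 51341)/6 = -1/6*(-14557) = 14557/6 ≈ 2426.2)
x = -449160 (x = 2 - 449162 = -449160)
x + (E - 86454/z) = -449160 + (14557/6 - 86454/(-121320)) = -449160 + (14557/6 - 86454*(-1)/121320) = -449160 + (14557/6 - 1*(-4803/6740)) = -449160 + (14557/6 + 4803/6740) = -449160 + 49071499/20220 = -9032943701/20220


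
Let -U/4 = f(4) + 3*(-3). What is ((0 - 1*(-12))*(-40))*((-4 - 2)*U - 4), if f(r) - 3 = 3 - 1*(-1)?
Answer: 24960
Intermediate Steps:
f(r) = 7 (f(r) = 3 + (3 - 1*(-1)) = 3 + (3 + 1) = 3 + 4 = 7)
U = 8 (U = -4*(7 + 3*(-3)) = -4*(7 - 9) = -4*(-2) = 8)
((0 - 1*(-12))*(-40))*((-4 - 2)*U - 4) = ((0 - 1*(-12))*(-40))*((-4 - 2)*8 - 4) = ((0 + 12)*(-40))*(-6*8 - 4) = (12*(-40))*(-48 - 4) = -480*(-52) = 24960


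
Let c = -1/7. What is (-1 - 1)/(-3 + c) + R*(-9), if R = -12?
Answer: 1195/11 ≈ 108.64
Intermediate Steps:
c = -1/7 (c = -1*1/7 = -1/7 ≈ -0.14286)
(-1 - 1)/(-3 + c) + R*(-9) = (-1 - 1)/(-3 - 1/7) - 12*(-9) = -2/(-22/7) + 108 = -2*(-7/22) + 108 = 7/11 + 108 = 1195/11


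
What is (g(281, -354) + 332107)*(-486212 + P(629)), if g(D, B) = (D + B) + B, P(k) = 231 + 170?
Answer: -161133792480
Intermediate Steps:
P(k) = 401
g(D, B) = D + 2*B (g(D, B) = (B + D) + B = D + 2*B)
(g(281, -354) + 332107)*(-486212 + P(629)) = ((281 + 2*(-354)) + 332107)*(-486212 + 401) = ((281 - 708) + 332107)*(-485811) = (-427 + 332107)*(-485811) = 331680*(-485811) = -161133792480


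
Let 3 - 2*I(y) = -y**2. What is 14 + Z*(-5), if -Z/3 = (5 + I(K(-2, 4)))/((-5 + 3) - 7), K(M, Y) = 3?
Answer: -13/3 ≈ -4.3333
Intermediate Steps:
I(y) = 3/2 + y**2/2 (I(y) = 3/2 - (-1)*y**2/2 = 3/2 + y**2/2)
Z = 11/3 (Z = -3*(5 + (3/2 + (1/2)*3**2))/((-5 + 3) - 7) = -3*(5 + (3/2 + (1/2)*9))/(-2 - 7) = -3*(5 + (3/2 + 9/2))/(-9) = -3*(5 + 6)*(-1)/9 = -33*(-1)/9 = -3*(-11/9) = 11/3 ≈ 3.6667)
14 + Z*(-5) = 14 + (11/3)*(-5) = 14 - 55/3 = -13/3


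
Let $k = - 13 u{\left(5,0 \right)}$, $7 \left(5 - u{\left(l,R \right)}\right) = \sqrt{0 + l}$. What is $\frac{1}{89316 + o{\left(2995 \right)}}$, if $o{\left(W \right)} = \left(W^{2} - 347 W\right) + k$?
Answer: $\frac{392980539}{3151708245565084} - \frac{91 \sqrt{5}}{3151708245565084} \approx 1.2469 \cdot 10^{-7}$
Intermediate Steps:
$u{\left(l,R \right)} = 5 - \frac{\sqrt{l}}{7}$ ($u{\left(l,R \right)} = 5 - \frac{\sqrt{0 + l}}{7} = 5 - \frac{\sqrt{l}}{7}$)
$k = -65 + \frac{13 \sqrt{5}}{7}$ ($k = - 13 \left(5 - \frac{\sqrt{5}}{7}\right) = -65 + \frac{13 \sqrt{5}}{7} \approx -60.847$)
$o{\left(W \right)} = -65 + W^{2} - 347 W + \frac{13 \sqrt{5}}{7}$ ($o{\left(W \right)} = \left(W^{2} - 347 W\right) - \left(65 - \frac{13 \sqrt{5}}{7}\right) = -65 + W^{2} - 347 W + \frac{13 \sqrt{5}}{7}$)
$\frac{1}{89316 + o{\left(2995 \right)}} = \frac{1}{89316 + \left(-65 + 2995^{2} - 1039265 + \frac{13 \sqrt{5}}{7}\right)} = \frac{1}{89316 + \left(-65 + 8970025 - 1039265 + \frac{13 \sqrt{5}}{7}\right)} = \frac{1}{89316 + \left(7930695 + \frac{13 \sqrt{5}}{7}\right)} = \frac{1}{8020011 + \frac{13 \sqrt{5}}{7}}$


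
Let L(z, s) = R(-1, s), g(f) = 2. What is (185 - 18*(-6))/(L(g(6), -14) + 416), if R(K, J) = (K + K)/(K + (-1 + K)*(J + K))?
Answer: 8497/12062 ≈ 0.70444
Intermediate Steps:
R(K, J) = 2*K/(K + (-1 + K)*(J + K)) (R(K, J) = (2*K)/(K + (-1 + K)*(J + K)) = 2*K/(K + (-1 + K)*(J + K)))
L(z, s) = -2/(1 - 2*s) (L(z, s) = 2*(-1)/((-1)² - s + s*(-1)) = 2*(-1)/(1 - s - s) = 2*(-1)/(1 - 2*s) = -2/(1 - 2*s))
(185 - 18*(-6))/(L(g(6), -14) + 416) = (185 - 18*(-6))/(2/(-1 + 2*(-14)) + 416) = (185 + 108)/(2/(-1 - 28) + 416) = 293/(2/(-29) + 416) = 293/(2*(-1/29) + 416) = 293/(-2/29 + 416) = 293/(12062/29) = 293*(29/12062) = 8497/12062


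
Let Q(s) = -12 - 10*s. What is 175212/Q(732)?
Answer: -14601/611 ≈ -23.897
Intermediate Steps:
175212/Q(732) = 175212/(-12 - 10*732) = 175212/(-12 - 7320) = 175212/(-7332) = 175212*(-1/7332) = -14601/611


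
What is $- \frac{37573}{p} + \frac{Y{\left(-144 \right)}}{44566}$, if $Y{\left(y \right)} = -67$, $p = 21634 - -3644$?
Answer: $- \frac{419042986}{281634837} \approx -1.4879$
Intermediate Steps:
$p = 25278$ ($p = 21634 + 3644 = 25278$)
$- \frac{37573}{p} + \frac{Y{\left(-144 \right)}}{44566} = - \frac{37573}{25278} - \frac{67}{44566} = - \frac{419042986}{281634837}$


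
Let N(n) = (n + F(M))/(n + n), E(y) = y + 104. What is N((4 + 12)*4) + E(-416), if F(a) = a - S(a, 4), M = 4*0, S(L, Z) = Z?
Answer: -9969/32 ≈ -311.53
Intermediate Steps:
M = 0
F(a) = -4 + a (F(a) = a - 1*4 = a - 4 = -4 + a)
E(y) = 104 + y
N(n) = (-4 + n)/(2*n) (N(n) = (n + (-4 + 0))/(n + n) = (n - 4)/((2*n)) = (-4 + n)*(1/(2*n)) = (-4 + n)/(2*n))
N((4 + 12)*4) + E(-416) = (-4 + (4 + 12)*4)/(2*(((4 + 12)*4))) + (104 - 416) = (-4 + 16*4)/(2*((16*4))) - 312 = (½)*(-4 + 64)/64 - 312 = (½)*(1/64)*60 - 312 = 15/32 - 312 = -9969/32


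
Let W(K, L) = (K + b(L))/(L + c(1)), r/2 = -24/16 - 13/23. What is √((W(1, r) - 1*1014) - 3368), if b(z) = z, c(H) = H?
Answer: I*√4381 ≈ 66.189*I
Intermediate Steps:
r = -95/23 (r = 2*(-24/16 - 13/23) = 2*(-24*1/16 - 13*1/23) = 2*(-3/2 - 13/23) = 2*(-95/46) = -95/23 ≈ -4.1304)
W(K, L) = (K + L)/(1 + L) (W(K, L) = (K + L)/(L + 1) = (K + L)/(1 + L))
√((W(1, r) - 1*1014) - 3368) = √(((1 - 95/23)/(1 - 95/23) - 1*1014) - 3368) = √((-72/23/(-72/23) - 1014) - 3368) = √((-23/72*(-72/23) - 1014) - 3368) = √((1 - 1014) - 3368) = √(-1013 - 3368) = √(-4381) = I*√4381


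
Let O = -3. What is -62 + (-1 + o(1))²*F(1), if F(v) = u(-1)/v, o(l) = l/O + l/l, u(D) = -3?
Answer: -187/3 ≈ -62.333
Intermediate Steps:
o(l) = 1 - l/3 (o(l) = l/(-3) + l/l = l*(-⅓) + 1 = -l/3 + 1 = 1 - l/3)
F(v) = -3/v
-62 + (-1 + o(1))²*F(1) = -62 + (-1 + (1 - ⅓*1))²*(-3/1) = -62 + (-1 + (1 - ⅓))²*(-3*1) = -62 + (-1 + ⅔)²*(-3) = -62 + (-⅓)²*(-3) = -62 + (⅑)*(-3) = -62 - ⅓ = -187/3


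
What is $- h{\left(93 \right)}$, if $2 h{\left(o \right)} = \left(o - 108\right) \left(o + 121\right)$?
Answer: $1605$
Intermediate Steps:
$h{\left(o \right)} = \frac{\left(-108 + o\right) \left(121 + o\right)}{2}$ ($h{\left(o \right)} = \frac{\left(o - 108\right) \left(o + 121\right)}{2} = \frac{\left(-108 + o\right) \left(121 + o\right)}{2}$)
$- h{\left(93 \right)} = - (-6534 + \frac{93^{2}}{2} + \frac{13}{2} \cdot 93) = - (-6534 + \frac{1}{2} \cdot 8649 + \frac{1209}{2}) = - (-6534 + \frac{8649}{2} + \frac{1209}{2}) = \left(-1\right) \left(-1605\right) = 1605$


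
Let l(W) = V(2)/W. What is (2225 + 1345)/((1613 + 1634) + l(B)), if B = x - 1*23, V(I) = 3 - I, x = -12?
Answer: 62475/56822 ≈ 1.0995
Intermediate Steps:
B = -35 (B = -12 - 1*23 = -12 - 23 = -35)
l(W) = 1/W (l(W) = (3 - 1*2)/W = (3 - 2)/W = 1/W)
(2225 + 1345)/((1613 + 1634) + l(B)) = (2225 + 1345)/((1613 + 1634) + 1/(-35)) = 3570/(3247 - 1/35) = 3570/(113644/35) = 3570*(35/113644) = 62475/56822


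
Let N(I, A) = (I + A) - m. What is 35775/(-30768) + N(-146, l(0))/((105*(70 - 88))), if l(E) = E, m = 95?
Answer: -10033277/9691920 ≈ -1.0352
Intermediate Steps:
N(I, A) = -95 + A + I (N(I, A) = (I + A) - 1*95 = (A + I) - 95 = -95 + A + I)
35775/(-30768) + N(-146, l(0))/((105*(70 - 88))) = 35775/(-30768) + (-95 + 0 - 146)/((105*(70 - 88))) = 35775*(-1/30768) - 241/(105*(-18)) = -11925/10256 - 241/(-1890) = -11925/10256 - 241*(-1/1890) = -11925/10256 + 241/1890 = -10033277/9691920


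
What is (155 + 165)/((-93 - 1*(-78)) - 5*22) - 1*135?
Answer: -3439/25 ≈ -137.56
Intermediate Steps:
(155 + 165)/((-93 - 1*(-78)) - 5*22) - 1*135 = 320/((-93 + 78) - 110) - 135 = 320/(-15 - 110) - 135 = 320/(-125) - 135 = 320*(-1/125) - 135 = -64/25 - 135 = -3439/25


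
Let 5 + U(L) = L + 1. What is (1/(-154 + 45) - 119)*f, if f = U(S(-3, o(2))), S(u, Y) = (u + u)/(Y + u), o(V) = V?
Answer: -25944/109 ≈ -238.02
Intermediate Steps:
S(u, Y) = 2*u/(Y + u) (S(u, Y) = (2*u)/(Y + u) = 2*u/(Y + u))
U(L) = -4 + L (U(L) = -5 + (L + 1) = -5 + (1 + L) = -4 + L)
f = 2 (f = -4 + 2*(-3)/(2 - 3) = -4 + 2*(-3)/(-1) = -4 + 2*(-3)*(-1) = -4 + 6 = 2)
(1/(-154 + 45) - 119)*f = (1/(-154 + 45) - 119)*2 = (1/(-109) - 119)*2 = (-1/109 - 119)*2 = -12972/109*2 = -25944/109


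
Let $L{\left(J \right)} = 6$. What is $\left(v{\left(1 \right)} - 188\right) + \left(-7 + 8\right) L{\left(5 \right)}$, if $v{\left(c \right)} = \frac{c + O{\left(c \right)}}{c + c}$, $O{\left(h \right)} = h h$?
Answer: $-181$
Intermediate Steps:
$O{\left(h \right)} = h^{2}$
$v{\left(c \right)} = \frac{c + c^{2}}{2 c}$ ($v{\left(c \right)} = \frac{c + c^{2}}{c + c} = \frac{c + c^{2}}{2 c}$)
$\left(v{\left(1 \right)} - 188\right) + \left(-7 + 8\right) L{\left(5 \right)} = \left(\left(\frac{1}{2} + \frac{1}{2} \cdot 1\right) - 188\right) + \left(-7 + 8\right) 6 = \left(\left(\frac{1}{2} + \frac{1}{2}\right) - 188\right) + 1 \cdot 6 = \left(1 - 188\right) + 6 = -187 + 6 = -181$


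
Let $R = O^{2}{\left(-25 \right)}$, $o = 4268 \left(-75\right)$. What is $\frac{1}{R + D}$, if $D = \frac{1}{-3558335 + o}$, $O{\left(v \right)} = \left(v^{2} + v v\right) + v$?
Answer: $\frac{3878435}{5820076521874} \approx 6.6639 \cdot 10^{-7}$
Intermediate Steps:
$o = -320100$
$O{\left(v \right)} = v + 2 v^{2}$ ($O{\left(v \right)} = \left(v^{2} + v^{2}\right) + v = 2 v^{2} + v = v + 2 v^{2}$)
$D = - \frac{1}{3878435}$ ($D = \frac{1}{-3558335 - 320100} = \frac{1}{-3878435} = - \frac{1}{3878435} \approx -2.5784 \cdot 10^{-7}$)
$R = 1500625$ ($R = \left(- 25 \left(1 + 2 \left(-25\right)\right)\right)^{2} = \left(- 25 \left(1 - 50\right)\right)^{2} = \left(\left(-25\right) \left(-49\right)\right)^{2} = 1225^{2} = 1500625$)
$\frac{1}{R + D} = \frac{1}{1500625 - \frac{1}{3878435}} = \frac{1}{\frac{5820076521874}{3878435}} = \frac{3878435}{5820076521874}$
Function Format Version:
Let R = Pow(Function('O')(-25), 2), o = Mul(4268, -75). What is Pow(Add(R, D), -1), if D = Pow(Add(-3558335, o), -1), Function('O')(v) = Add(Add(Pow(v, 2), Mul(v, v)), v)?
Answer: Rational(3878435, 5820076521874) ≈ 6.6639e-7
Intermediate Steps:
o = -320100
Function('O')(v) = Add(v, Mul(2, Pow(v, 2))) (Function('O')(v) = Add(Add(Pow(v, 2), Pow(v, 2)), v) = Add(Mul(2, Pow(v, 2)), v) = Add(v, Mul(2, Pow(v, 2))))
D = Rational(-1, 3878435) (D = Pow(Add(-3558335, -320100), -1) = Pow(-3878435, -1) = Rational(-1, 3878435) ≈ -2.5784e-7)
R = 1500625 (R = Pow(Mul(-25, Add(1, Mul(2, -25))), 2) = Pow(Mul(-25, Add(1, -50)), 2) = Pow(Mul(-25, -49), 2) = Pow(1225, 2) = 1500625)
Pow(Add(R, D), -1) = Pow(Add(1500625, Rational(-1, 3878435)), -1) = Pow(Rational(5820076521874, 3878435), -1) = Rational(3878435, 5820076521874)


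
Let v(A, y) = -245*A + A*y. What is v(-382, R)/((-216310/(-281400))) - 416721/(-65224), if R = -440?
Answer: 480279011303151/1410860344 ≈ 3.4042e+5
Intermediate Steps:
v(-382, R)/((-216310/(-281400))) - 416721/(-65224) = (-382*(-245 - 440))/((-216310/(-281400))) - 416721/(-65224) = (-382*(-685))/((-216310*(-1/281400))) - 416721*(-1/65224) = 261670/(21631/28140) + 416721/65224 = 261670*(28140/21631) + 416721/65224 = 7363393800/21631 + 416721/65224 = 480279011303151/1410860344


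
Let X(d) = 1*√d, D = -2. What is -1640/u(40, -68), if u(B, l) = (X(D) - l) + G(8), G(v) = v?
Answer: -62320/2889 + 820*I*√2/2889 ≈ -21.571 + 0.4014*I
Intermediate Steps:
X(d) = √d
u(B, l) = 8 - l + I*√2 (u(B, l) = (√(-2) - l) + 8 = (I*√2 - l) + 8 = (-l + I*√2) + 8 = 8 - l + I*√2)
-1640/u(40, -68) = -1640/(8 - 1*(-68) + I*√2) = -1640/(8 + 68 + I*√2) = -1640/(76 + I*√2)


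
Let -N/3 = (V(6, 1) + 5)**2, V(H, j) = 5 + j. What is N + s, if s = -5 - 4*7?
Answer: -396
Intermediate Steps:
s = -33 (s = -5 - 28 = -33)
N = -363 (N = -3*((5 + 1) + 5)**2 = -3*(6 + 5)**2 = -3*11**2 = -3*121 = -363)
N + s = -363 - 33 = -396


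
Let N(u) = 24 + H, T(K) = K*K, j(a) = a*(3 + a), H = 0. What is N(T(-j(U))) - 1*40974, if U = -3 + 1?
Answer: -40950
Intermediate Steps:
U = -2
T(K) = K²
N(u) = 24 (N(u) = 24 + 0 = 24)
N(T(-j(U))) - 1*40974 = 24 - 1*40974 = 24 - 40974 = -40950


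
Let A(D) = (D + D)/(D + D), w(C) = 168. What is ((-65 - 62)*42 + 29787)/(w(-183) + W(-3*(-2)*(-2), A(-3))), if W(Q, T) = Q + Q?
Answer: 2717/16 ≈ 169.81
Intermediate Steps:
A(D) = 1 (A(D) = (2*D)/((2*D)) = (2*D)*(1/(2*D)) = 1)
W(Q, T) = 2*Q
((-65 - 62)*42 + 29787)/(w(-183) + W(-3*(-2)*(-2), A(-3))) = ((-65 - 62)*42 + 29787)/(168 + 2*(-3*(-2)*(-2))) = (-127*42 + 29787)/(168 + 2*(6*(-2))) = (-5334 + 29787)/(168 + 2*(-12)) = 24453/(168 - 24) = 24453/144 = 24453*(1/144) = 2717/16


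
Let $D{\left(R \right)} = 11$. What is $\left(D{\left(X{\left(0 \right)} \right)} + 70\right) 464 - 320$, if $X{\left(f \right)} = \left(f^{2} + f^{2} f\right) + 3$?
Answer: $37264$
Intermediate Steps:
$X{\left(f \right)} = 3 + f^{2} + f^{3}$ ($X{\left(f \right)} = \left(f^{2} + f^{3}\right) + 3 = 3 + f^{2} + f^{3}$)
$\left(D{\left(X{\left(0 \right)} \right)} + 70\right) 464 - 320 = \left(11 + 70\right) 464 - 320 = 81 \cdot 464 - 320 = 37584 - 320 = 37264$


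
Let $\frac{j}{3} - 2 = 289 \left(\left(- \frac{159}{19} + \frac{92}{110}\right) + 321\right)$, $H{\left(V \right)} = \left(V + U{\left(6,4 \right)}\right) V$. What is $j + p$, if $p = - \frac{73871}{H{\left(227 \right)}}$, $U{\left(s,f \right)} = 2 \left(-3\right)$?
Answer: $\frac{14247999363781}{52424515} \approx 2.7178 \cdot 10^{5}$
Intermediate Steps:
$U{\left(s,f \right)} = -6$
$H{\left(V \right)} = V \left(-6 + V\right)$ ($H{\left(V \right)} = \left(V - 6\right) V = \left(-6 + V\right) V = V \left(-6 + V\right)$)
$p = - \frac{73871}{50167}$ ($p = - \frac{73871}{227 \left(-6 + 227\right)} = - \frac{73871}{227 \cdot 221} = - \frac{73871}{50167} \approx -1.4725$)
$j = \frac{284012928}{1045}$ ($j = 6 + 3 \cdot 289 \left(\left(- \frac{159}{19} + \frac{92}{110}\right) + 321\right) = 6 + 3 \cdot 289 \left(\left(\left(-159\right) \frac{1}{19} + 92 \cdot \frac{1}{110}\right) + 321\right) = 6 + 3 \cdot 289 \left(\left(- \frac{159}{19} + \frac{46}{55}\right) + 321\right) = 6 + 3 \cdot 289 \left(- \frac{7871}{1045} + 321\right) = 6 + 3 \cdot 289 \cdot \frac{327574}{1045} = 6 + 3 \cdot \frac{94668886}{1045} = 6 + \frac{284006658}{1045} = \frac{284012928}{1045} \approx 2.7178 \cdot 10^{5}$)
$j + p = \frac{284012928}{1045} - \frac{73871}{50167} = \frac{14247999363781}{52424515}$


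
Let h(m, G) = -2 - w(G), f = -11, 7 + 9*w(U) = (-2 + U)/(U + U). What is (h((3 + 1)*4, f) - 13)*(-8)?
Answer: 3772/33 ≈ 114.30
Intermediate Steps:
w(U) = -7/9 + (-2 + U)/(18*U) (w(U) = -7/9 + ((-2 + U)/(U + U))/9 = -7/9 + ((-2 + U)/((2*U)))/9 = -7/9 + ((-2 + U)*(1/(2*U)))/9 = -7/9 + ((-2 + U)/(2*U))/9 = -7/9 + (-2 + U)/(18*U))
h(m, G) = -2 - (-2 - 13*G)/(18*G)
(h((3 + 1)*4, f) - 13)*(-8) = ((1/18)*(2 - 23*(-11))/(-11) - 13)*(-8) = ((1/18)*(-1/11)*(2 + 253) - 13)*(-8) = ((1/18)*(-1/11)*255 - 13)*(-8) = (-85/66 - 13)*(-8) = -943/66*(-8) = 3772/33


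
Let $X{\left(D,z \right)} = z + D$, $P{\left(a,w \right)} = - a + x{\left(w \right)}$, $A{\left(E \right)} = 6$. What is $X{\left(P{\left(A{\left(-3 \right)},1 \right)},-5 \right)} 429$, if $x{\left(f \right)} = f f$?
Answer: $-4290$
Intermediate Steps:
$x{\left(f \right)} = f^{2}$
$P{\left(a,w \right)} = w^{2} - a$ ($P{\left(a,w \right)} = - a + w^{2} = w^{2} - a$)
$X{\left(D,z \right)} = D + z$
$X{\left(P{\left(A{\left(-3 \right)},1 \right)},-5 \right)} 429 = \left(\left(1^{2} - 6\right) - 5\right) 429 = \left(\left(1 - 6\right) - 5\right) 429 = \left(-5 - 5\right) 429 = \left(-10\right) 429 = -4290$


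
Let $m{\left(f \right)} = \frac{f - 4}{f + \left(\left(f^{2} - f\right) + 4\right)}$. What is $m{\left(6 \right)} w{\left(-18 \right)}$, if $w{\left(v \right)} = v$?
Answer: $- \frac{9}{10} \approx -0.9$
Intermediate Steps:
$m{\left(f \right)} = \frac{-4 + f}{4 + f^{2}}$ ($m{\left(f \right)} = \frac{-4 + f}{f + \left(4 + f^{2} - f\right)} = \frac{-4 + f}{4 + f^{2}}$)
$m{\left(6 \right)} w{\left(-18 \right)} = \frac{-4 + 6}{4 + 6^{2}} \left(-18\right) = \frac{1}{4 + 36} \cdot 2 \left(-18\right) = \frac{1}{40} \cdot 2 \left(-18\right) = \frac{1}{20} \left(-18\right) = - \frac{9}{10}$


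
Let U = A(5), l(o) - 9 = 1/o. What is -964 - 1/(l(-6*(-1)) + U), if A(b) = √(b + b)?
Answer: -513878/533 + 36*√10/2665 ≈ -964.08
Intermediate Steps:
A(b) = √2*√b (A(b) = √(2*b) = √2*√b)
l(o) = 9 + 1/o
U = √10 (U = √2*√5 = √10 ≈ 3.1623)
-964 - 1/(l(-6*(-1)) + U) = -964 - 1/((9 + 1/(-6*(-1))) + √10) = -964 - 1/((9 + 1/6) + √10) = -964 - 1/((9 + ⅙) + √10) = -964 - 1/(55/6 + √10)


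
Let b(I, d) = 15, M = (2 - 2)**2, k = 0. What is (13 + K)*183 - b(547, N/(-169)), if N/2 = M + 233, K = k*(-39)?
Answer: 2364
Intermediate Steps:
M = 0 (M = 0**2 = 0)
K = 0 (K = 0*(-39) = 0)
N = 466 (N = 2*(0 + 233) = 2*233 = 466)
(13 + K)*183 - b(547, N/(-169)) = (13 + 0)*183 - 1*15 = 13*183 - 15 = 2379 - 15 = 2364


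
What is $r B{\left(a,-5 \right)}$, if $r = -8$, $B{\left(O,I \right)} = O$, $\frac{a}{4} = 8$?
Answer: $-256$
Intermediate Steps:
$a = 32$ ($a = 4 \cdot 8 = 32$)
$r B{\left(a,-5 \right)} = \left(-8\right) 32 = -256$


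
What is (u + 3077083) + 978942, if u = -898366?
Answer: 3157659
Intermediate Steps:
(u + 3077083) + 978942 = (-898366 + 3077083) + 978942 = 2178717 + 978942 = 3157659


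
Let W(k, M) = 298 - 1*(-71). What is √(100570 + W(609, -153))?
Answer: √100939 ≈ 317.71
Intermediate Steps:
W(k, M) = 369 (W(k, M) = 298 + 71 = 369)
√(100570 + W(609, -153)) = √(100570 + 369) = √100939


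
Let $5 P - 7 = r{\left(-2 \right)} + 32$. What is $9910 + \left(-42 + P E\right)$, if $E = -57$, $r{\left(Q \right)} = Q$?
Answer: $\frac{47231}{5} \approx 9446.2$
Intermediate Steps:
$P = \frac{37}{5}$ ($P = \frac{7}{5} + \frac{-2 + 32}{5} = \frac{7}{5} + \frac{1}{5} \cdot 30 = \frac{7}{5} + 6 = \frac{37}{5} \approx 7.4$)
$9910 + \left(-42 + P E\right) = 9910 + \left(-42 + \frac{37}{5} \left(-57\right)\right) = 9910 - \frac{2319}{5} = \frac{47231}{5}$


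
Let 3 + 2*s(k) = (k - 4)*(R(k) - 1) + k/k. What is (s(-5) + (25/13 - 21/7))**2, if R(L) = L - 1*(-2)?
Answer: 42849/169 ≈ 253.54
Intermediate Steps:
R(L) = 2 + L (R(L) = L + 2 = 2 + L)
s(k) = -1 + (1 + k)*(-4 + k)/2 (s(k) = -3/2 + ((k - 4)*((2 + k) - 1) + k/k)/2 = -3/2 + ((-4 + k)*(1 + k) + 1)/2 = -3/2 + ((1 + k)*(-4 + k) + 1)/2 = -3/2 + (1 + (1 + k)*(-4 + k))/2 = -3/2 + (1/2 + (1 + k)*(-4 + k)/2) = -1 + (1 + k)*(-4 + k)/2)
(s(-5) + (25/13 - 21/7))**2 = ((-3 + (1/2)*(-5)**2 - 3/2*(-5)) + (25/13 - 21/7))**2 = ((-3 + (1/2)*25 + 15/2) + (25*(1/13) - 21*1/7))**2 = ((-3 + 25/2 + 15/2) + (25/13 - 3))**2 = (17 - 14/13)**2 = (207/13)**2 = 42849/169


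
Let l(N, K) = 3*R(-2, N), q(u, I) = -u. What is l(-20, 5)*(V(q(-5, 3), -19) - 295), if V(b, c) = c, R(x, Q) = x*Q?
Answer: -37680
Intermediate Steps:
R(x, Q) = Q*x
l(N, K) = -6*N (l(N, K) = 3*(N*(-2)) = 3*(-2*N) = -6*N)
l(-20, 5)*(V(q(-5, 3), -19) - 295) = (-6*(-20))*(-19 - 295) = 120*(-314) = -37680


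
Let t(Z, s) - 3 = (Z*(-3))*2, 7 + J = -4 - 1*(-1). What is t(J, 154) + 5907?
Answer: 5970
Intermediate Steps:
J = -10 (J = -7 + (-4 - 1*(-1)) = -7 + (-4 + 1) = -7 - 3 = -10)
t(Z, s) = 3 - 6*Z (t(Z, s) = 3 + (Z*(-3))*2 = 3 - 3*Z*2 = 3 - 6*Z)
t(J, 154) + 5907 = (3 - 6*(-10)) + 5907 = (3 + 60) + 5907 = 63 + 5907 = 5970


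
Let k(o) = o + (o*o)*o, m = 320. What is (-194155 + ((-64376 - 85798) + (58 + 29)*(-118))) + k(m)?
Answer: 32413725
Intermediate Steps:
k(o) = o + o**3 (k(o) = o + o**2*o = o + o**3)
(-194155 + ((-64376 - 85798) + (58 + 29)*(-118))) + k(m) = (-194155 + ((-64376 - 85798) + (58 + 29)*(-118))) + (320 + 320**3) = (-194155 + (-150174 + 87*(-118))) + (320 + 32768000) = (-194155 + (-150174 - 10266)) + 32768320 = (-194155 - 160440) + 32768320 = -354595 + 32768320 = 32413725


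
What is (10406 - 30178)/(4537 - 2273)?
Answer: -4943/566 ≈ -8.7332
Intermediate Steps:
(10406 - 30178)/(4537 - 2273) = -19772/2264 = -19772*1/2264 = -4943/566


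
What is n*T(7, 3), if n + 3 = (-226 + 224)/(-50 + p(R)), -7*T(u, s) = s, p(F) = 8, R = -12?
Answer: 62/49 ≈ 1.2653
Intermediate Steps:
T(u, s) = -s/7
n = -62/21 (n = -3 + (-226 + 224)/(-50 + 8) = -3 - 2/(-42) = -3 - 2*(-1/42) = -3 + 1/21 = -62/21 ≈ -2.9524)
n*T(7, 3) = -(-62)*3/147 = -62/21*(-3/7) = 62/49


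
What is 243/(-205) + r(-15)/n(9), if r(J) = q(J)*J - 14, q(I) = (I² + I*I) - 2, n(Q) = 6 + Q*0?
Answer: -690964/615 ≈ -1123.5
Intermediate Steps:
n(Q) = 6 (n(Q) = 6 + 0 = 6)
q(I) = -2 + 2*I² (q(I) = (I² + I²) - 2 = 2*I² - 2 = -2 + 2*I²)
r(J) = -14 + J*(-2 + 2*J²) (r(J) = (-2 + 2*J²)*J - 14 = J*(-2 + 2*J²) - 14 = -14 + J*(-2 + 2*J²))
243/(-205) + r(-15)/n(9) = 243/(-205) + (-14 - 2*(-15) + 2*(-15)³)/6 = 243*(-1/205) + (-14 + 30 + 2*(-3375))*(⅙) = -243/205 + (-14 + 30 - 6750)*(⅙) = -243/205 - 6734*⅙ = -243/205 - 3367/3 = -690964/615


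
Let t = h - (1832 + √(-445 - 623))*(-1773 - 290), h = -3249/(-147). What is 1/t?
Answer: 9074430883/34307163278661781 - 9906526*I*√267/34307163278661781 ≈ 2.6451e-7 - 4.7184e-9*I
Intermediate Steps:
h = 1083/49 (h = -3249*(-1/147) = 1083/49 ≈ 22.102)
t = 185192467/49 + 4126*I*√267 (t = 1083/49 - (1832 + √(-445 - 623))*(-1773 - 290) = 1083/49 - (1832 + √(-1068))*(-2063) = 1083/49 - (1832 + 2*I*√267)*(-2063) = 1083/49 - (-3779416 - 4126*I*√267) = 1083/49 + (3779416 + 4126*I*√267) = 185192467/49 + 4126*I*√267 ≈ 3.7794e+6 + 67419.0*I)
1/t = 1/(185192467/49 + 4126*I*√267)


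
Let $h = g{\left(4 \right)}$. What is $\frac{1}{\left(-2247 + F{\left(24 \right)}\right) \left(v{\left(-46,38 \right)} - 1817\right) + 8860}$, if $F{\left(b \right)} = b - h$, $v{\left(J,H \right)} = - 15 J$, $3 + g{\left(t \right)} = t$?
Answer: $\frac{1}{2515308} \approx 3.9757 \cdot 10^{-7}$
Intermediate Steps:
$g{\left(t \right)} = -3 + t$
$h = 1$ ($h = -3 + 4 = 1$)
$F{\left(b \right)} = -1 + b$ ($F{\left(b \right)} = b - 1 = -1 + b$)
$\frac{1}{\left(-2247 + F{\left(24 \right)}\right) \left(v{\left(-46,38 \right)} - 1817\right) + 8860} = \frac{1}{\left(-2247 + \left(-1 + 24\right)\right) \left(\left(-15\right) \left(-46\right) - 1817\right) + 8860} = \frac{1}{\left(-2247 + 23\right) \left(690 - 1817\right) + 8860} = \frac{1}{\left(-2224\right) \left(-1127\right) + 8860} = \frac{1}{2506448 + 8860} = \frac{1}{2515308}$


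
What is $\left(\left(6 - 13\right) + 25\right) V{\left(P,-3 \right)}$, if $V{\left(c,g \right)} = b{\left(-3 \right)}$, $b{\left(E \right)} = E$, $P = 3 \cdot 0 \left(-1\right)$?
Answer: $-54$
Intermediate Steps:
$P = 0$ ($P = 0 \left(-1\right) = 0$)
$V{\left(c,g \right)} = -3$
$\left(\left(6 - 13\right) + 25\right) V{\left(P,-3 \right)} = \left(\left(6 - 13\right) + 25\right) \left(-3\right) = \left(-7 + 25\right) \left(-3\right) = 18 \left(-3\right) = -54$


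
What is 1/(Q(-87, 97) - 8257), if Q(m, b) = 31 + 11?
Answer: -1/8215 ≈ -0.00012173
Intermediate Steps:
Q(m, b) = 42
1/(Q(-87, 97) - 8257) = 1/(42 - 8257) = 1/(-8215) = -1/8215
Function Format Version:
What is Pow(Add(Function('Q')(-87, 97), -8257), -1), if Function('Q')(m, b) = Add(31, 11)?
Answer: Rational(-1, 8215) ≈ -0.00012173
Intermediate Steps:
Function('Q')(m, b) = 42
Pow(Add(Function('Q')(-87, 97), -8257), -1) = Pow(Add(42, -8257), -1) = Pow(-8215, -1) = Rational(-1, 8215)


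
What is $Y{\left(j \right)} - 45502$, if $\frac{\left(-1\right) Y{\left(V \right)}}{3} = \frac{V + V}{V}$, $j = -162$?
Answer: $-45508$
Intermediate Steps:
$Y{\left(V \right)} = -6$ ($Y{\left(V \right)} = - 3 \frac{V + V}{V} = - 3 \frac{2 V}{V} = \left(-3\right) 2 = -6$)
$Y{\left(j \right)} - 45502 = -6 - 45502 = -45508$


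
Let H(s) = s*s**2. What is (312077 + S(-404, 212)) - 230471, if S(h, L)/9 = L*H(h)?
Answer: -125812034106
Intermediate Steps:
H(s) = s**3
S(h, L) = 9*L*h**3 (S(h, L) = 9*(L*h**3) = 9*L*h**3)
(312077 + S(-404, 212)) - 230471 = (312077 + 9*212*(-404)**3) - 230471 = (312077 + 9*212*(-65939264)) - 230471 = (312077 - 125812115712) - 230471 = -125811803635 - 230471 = -125812034106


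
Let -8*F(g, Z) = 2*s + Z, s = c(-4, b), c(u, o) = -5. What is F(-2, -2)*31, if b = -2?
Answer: 93/2 ≈ 46.500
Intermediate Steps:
s = -5
F(g, Z) = 5/4 - Z/8 (F(g, Z) = -(2*(-5) + Z)/8 = -(-10 + Z)/8 = 5/4 - Z/8)
F(-2, -2)*31 = (5/4 - ⅛*(-2))*31 = (5/4 + ¼)*31 = (3/2)*31 = 93/2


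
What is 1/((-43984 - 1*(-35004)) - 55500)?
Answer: -1/64480 ≈ -1.5509e-5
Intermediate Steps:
1/((-43984 - 1*(-35004)) - 55500) = 1/((-43984 + 35004) - 55500) = 1/(-8980 - 55500) = 1/(-64480) = -1/64480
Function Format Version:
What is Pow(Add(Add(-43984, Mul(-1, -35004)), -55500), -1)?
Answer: Rational(-1, 64480) ≈ -1.5509e-5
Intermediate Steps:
Pow(Add(Add(-43984, Mul(-1, -35004)), -55500), -1) = Pow(Add(Add(-43984, 35004), -55500), -1) = Pow(Add(-8980, -55500), -1) = Pow(-64480, -1) = Rational(-1, 64480)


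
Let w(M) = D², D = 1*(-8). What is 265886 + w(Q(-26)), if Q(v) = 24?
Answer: 265950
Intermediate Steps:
D = -8
w(M) = 64 (w(M) = (-8)² = 64)
265886 + w(Q(-26)) = 265886 + 64 = 265950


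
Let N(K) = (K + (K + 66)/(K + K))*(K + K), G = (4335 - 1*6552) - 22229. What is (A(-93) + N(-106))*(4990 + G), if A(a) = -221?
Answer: -432137216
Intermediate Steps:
G = -24446 (G = (4335 - 6552) - 22229 = -2217 - 22229 = -24446)
N(K) = 2*K*(K + (66 + K)/(2*K)) (N(K) = (K + (66 + K)/((2*K)))*(2*K) = (K + (66 + K)*(1/(2*K)))*(2*K) = (K + (66 + K)/(2*K))*(2*K) = 2*K*(K + (66 + K)/(2*K)))
(A(-93) + N(-106))*(4990 + G) = (-221 + (66 - 106 + 2*(-106)²))*(4990 - 24446) = (-221 + (66 - 106 + 2*11236))*(-19456) = (-221 + (66 - 106 + 22472))*(-19456) = (-221 + 22432)*(-19456) = 22211*(-19456) = -432137216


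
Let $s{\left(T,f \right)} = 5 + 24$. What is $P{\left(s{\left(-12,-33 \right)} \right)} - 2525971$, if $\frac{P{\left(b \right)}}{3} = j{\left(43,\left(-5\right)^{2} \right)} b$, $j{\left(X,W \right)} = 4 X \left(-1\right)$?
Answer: $-2540935$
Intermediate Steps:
$j{\left(X,W \right)} = - 4 X$
$s{\left(T,f \right)} = 29$
$P{\left(b \right)} = - 516 b$ ($P{\left(b \right)} = 3 \left(-4\right) 43 b = 3 \left(- 172 b\right) = - 516 b$)
$P{\left(s{\left(-12,-33 \right)} \right)} - 2525971 = \left(-516\right) 29 - 2525971 = -14964 - 2525971 = -2540935$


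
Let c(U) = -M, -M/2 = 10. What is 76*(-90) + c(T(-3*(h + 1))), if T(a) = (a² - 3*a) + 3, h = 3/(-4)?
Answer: -6820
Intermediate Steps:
h = -¾ (h = 3*(-¼) = -¾ ≈ -0.75000)
T(a) = 3 + a² - 3*a
M = -20 (M = -2*10 = -20)
c(U) = 20 (c(U) = -1*(-20) = 20)
76*(-90) + c(T(-3*(h + 1))) = 76*(-90) + 20 = -6840 + 20 = -6820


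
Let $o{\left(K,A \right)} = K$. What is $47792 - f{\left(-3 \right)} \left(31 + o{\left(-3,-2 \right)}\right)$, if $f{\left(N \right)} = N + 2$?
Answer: $47820$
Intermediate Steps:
$f{\left(N \right)} = 2 + N$
$47792 - f{\left(-3 \right)} \left(31 + o{\left(-3,-2 \right)}\right) = 47792 - \left(2 - 3\right) \left(31 - 3\right) = 47792 - \left(-1\right) 28 = 47792 - -28 = 47792 + 28 = 47820$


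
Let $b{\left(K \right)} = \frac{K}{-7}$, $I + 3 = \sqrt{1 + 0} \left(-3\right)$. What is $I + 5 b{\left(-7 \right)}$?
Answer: $-1$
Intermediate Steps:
$I = -6$ ($I = -3 + \sqrt{1 + 0} \left(-3\right) = -3 + \sqrt{1} \left(-3\right) = -3 + 1 \left(-3\right) = -3 - 3 = -6$)
$b{\left(K \right)} = - \frac{K}{7}$ ($b{\left(K \right)} = K \left(- \frac{1}{7}\right) = - \frac{K}{7}$)
$I + 5 b{\left(-7 \right)} = -6 + 5 \left(\left(- \frac{1}{7}\right) \left(-7\right)\right) = -6 + 5 \cdot 1 = -6 + 5 = -1$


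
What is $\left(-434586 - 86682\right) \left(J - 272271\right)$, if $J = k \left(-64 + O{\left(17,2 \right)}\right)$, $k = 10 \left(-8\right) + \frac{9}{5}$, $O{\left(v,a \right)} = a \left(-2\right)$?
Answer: $\frac{695771324556}{5} \approx 1.3915 \cdot 10^{11}$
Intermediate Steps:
$O{\left(v,a \right)} = - 2 a$
$k = - \frac{391}{5}$ ($k = -80 + 9 \cdot \frac{1}{5} = -80 + \frac{9}{5} = - \frac{391}{5} \approx -78.2$)
$J = \frac{26588}{5}$ ($J = - \frac{391 \left(-64 - 4\right)}{5} = \left(- \frac{391}{5}\right) \left(-68\right) = \frac{26588}{5} \approx 5317.6$)
$\left(-434586 - 86682\right) \left(J - 272271\right) = \left(-434586 - 86682\right) \left(\frac{26588}{5} - 272271\right) = \left(-521268\right) \left(- \frac{1334767}{5}\right) = \frac{695771324556}{5}$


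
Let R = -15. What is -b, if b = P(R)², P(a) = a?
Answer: -225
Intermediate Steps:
b = 225 (b = (-15)² = 225)
-b = -1*225 = -225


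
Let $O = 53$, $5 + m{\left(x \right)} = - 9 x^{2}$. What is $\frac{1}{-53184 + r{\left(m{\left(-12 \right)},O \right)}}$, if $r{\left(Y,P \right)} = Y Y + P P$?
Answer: $\frac{1}{1642226} \approx 6.0893 \cdot 10^{-7}$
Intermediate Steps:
$m{\left(x \right)} = -5 - 9 x^{2}$
$r{\left(Y,P \right)} = P^{2} + Y^{2}$ ($r{\left(Y,P \right)} = Y^{2} + P^{2} = P^{2} + Y^{2}$)
$\frac{1}{-53184 + r{\left(m{\left(-12 \right)},O \right)}} = \frac{1}{-53184 + \left(53^{2} + \left(-5 - 9 \left(-12\right)^{2}\right)^{2}\right)} = \frac{1}{-53184 + \left(2809 + \left(-5 - 1296\right)^{2}\right)} = \frac{1}{-53184 + \left(2809 + \left(-1301\right)^{2}\right)} = \frac{1}{-53184 + \left(2809 + 1692601\right)} = \frac{1}{-53184 + 1695410} = \frac{1}{1642226}$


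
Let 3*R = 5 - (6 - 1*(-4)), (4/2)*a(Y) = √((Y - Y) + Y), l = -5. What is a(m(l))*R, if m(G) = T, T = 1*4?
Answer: -5/3 ≈ -1.6667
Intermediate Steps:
T = 4
m(G) = 4
a(Y) = √Y/2 (a(Y) = √((Y - Y) + Y)/2 = √(0 + Y)/2 = √Y/2)
R = -5/3 (R = (5 - (6 - 1*(-4)))/3 = (5 - (6 + 4))/3 = (5 - 1*10)/3 = (5 - 10)/3 = (⅓)*(-5) = -5/3 ≈ -1.6667)
a(m(l))*R = (√4/2)*(-5/3) = ((½)*2)*(-5/3) = 1*(-5/3) = -5/3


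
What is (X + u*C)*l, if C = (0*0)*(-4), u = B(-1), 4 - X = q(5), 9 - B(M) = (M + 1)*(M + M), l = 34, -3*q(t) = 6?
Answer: 204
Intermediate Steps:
q(t) = -2 (q(t) = -⅓*6 = -2)
B(M) = 9 - 2*M*(1 + M) (B(M) = 9 - (M + 1)*(M + M) = 9 - (1 + M)*2*M = 9 - 2*M*(1 + M))
X = 6 (X = 4 - 1*(-2) = 4 + 2 = 6)
u = 9 (u = 9 - 2*(-1) - 2*(-1)² = 9 + 2 - 2*1 = 9 + 2 - 2 = 9)
C = 0 (C = 0*(-4) = 0)
(X + u*C)*l = (6 + 9*0)*34 = (6 + 0)*34 = 6*34 = 204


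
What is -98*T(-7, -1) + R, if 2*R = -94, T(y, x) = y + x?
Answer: 737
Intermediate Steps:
T(y, x) = x + y
R = -47 (R = (½)*(-94) = -47)
-98*T(-7, -1) + R = -98*(-1 - 7) - 47 = -98*(-8) - 47 = 784 - 47 = 737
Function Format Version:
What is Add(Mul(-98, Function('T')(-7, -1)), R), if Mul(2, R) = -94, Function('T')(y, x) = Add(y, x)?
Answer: 737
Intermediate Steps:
Function('T')(y, x) = Add(x, y)
R = -47 (R = Mul(Rational(1, 2), -94) = -47)
Add(Mul(-98, Function('T')(-7, -1)), R) = Add(Mul(-98, Add(-1, -7)), -47) = Add(Mul(-98, -8), -47) = Add(784, -47) = 737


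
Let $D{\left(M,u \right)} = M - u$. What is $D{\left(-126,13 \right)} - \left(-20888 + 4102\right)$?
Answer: $16647$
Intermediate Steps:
$D{\left(-126,13 \right)} - \left(-20888 + 4102\right) = \left(-126 - 13\right) - \left(-20888 + 4102\right) = \left(-126 - 13\right) - -16786 = -139 + 16786 = 16647$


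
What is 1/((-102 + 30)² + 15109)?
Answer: 1/20293 ≈ 4.9278e-5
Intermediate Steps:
1/((-102 + 30)² + 15109) = 1/((-72)² + 15109) = 1/(5184 + 15109) = 1/20293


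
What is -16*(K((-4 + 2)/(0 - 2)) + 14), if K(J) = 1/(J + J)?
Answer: -232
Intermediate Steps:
K(J) = 1/(2*J)
-16*(K((-4 + 2)/(0 - 2)) + 14) = -16*(1/(2*(((-4 + 2)/(0 - 2)))) + 14) = -16*(1/(2*((-2/(-2)))) + 14) = -16*(1/(2*((-2*(-1/2)))) + 14) = -16*((1/2)/1 + 14) = -16*((1/2)*1 + 14) = -16*(1/2 + 14) = -16*29/2 = -232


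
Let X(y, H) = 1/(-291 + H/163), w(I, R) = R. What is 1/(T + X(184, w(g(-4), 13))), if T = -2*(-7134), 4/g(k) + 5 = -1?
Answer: 47420/676588397 ≈ 7.0087e-5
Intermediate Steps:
g(k) = -2/3 (g(k) = 4/(-5 - 1) = 4/(-6) = 4*(-1/6) = -2/3)
X(y, H) = 1/(-291 + H/163) (X(y, H) = 1/(-291 + H*(1/163)) = 1/(-291 + H/163))
T = 14268
1/(T + X(184, w(g(-4), 13))) = 1/(14268 + 163/(-47433 + 13)) = 1/(14268 + 163/(-47420)) = 1/(14268 + 163*(-1/47420)) = 1/(14268 - 163/47420) = 1/(676588397/47420) = 47420/676588397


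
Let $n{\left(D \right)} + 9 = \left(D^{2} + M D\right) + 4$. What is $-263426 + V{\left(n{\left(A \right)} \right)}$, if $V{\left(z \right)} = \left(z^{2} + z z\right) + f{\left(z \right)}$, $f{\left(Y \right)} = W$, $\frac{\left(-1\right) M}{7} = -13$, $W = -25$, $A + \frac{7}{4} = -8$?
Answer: $\frac{128968297}{128} \approx 1.0076 \cdot 10^{6}$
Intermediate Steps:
$A = - \frac{39}{4}$ ($A = - \frac{7}{4} - 8 = - \frac{39}{4} \approx -9.75$)
$M = 91$ ($M = \left(-7\right) \left(-13\right) = 91$)
$n{\left(D \right)} = -5 + D^{2} + 91 D$ ($n{\left(D \right)} = -9 + \left(\left(D^{2} + 91 D\right) + 4\right) = -9 + \left(4 + D^{2} + 91 D\right) = -5 + D^{2} + 91 D$)
$f{\left(Y \right)} = -25$
$V{\left(z \right)} = -25 + 2 z^{2}$ ($V{\left(z \right)} = \left(z^{2} + z z\right) - 25 = \left(z^{2} + z^{2}\right) - 25 = 2 z^{2} - 25 = -25 + 2 z^{2}$)
$-263426 + V{\left(n{\left(A \right)} \right)} = -263426 - \left(25 - 2 \left(-5 + \left(- \frac{39}{4}\right)^{2} + 91 \left(- \frac{39}{4}\right)\right)^{2}\right) = -263426 - \left(25 - 2 \left(-5 + \frac{1521}{16} - \frac{3549}{4}\right)^{2}\right) = -263426 - \left(25 - 2 \left(- \frac{12755}{16}\right)^{2}\right) = -263426 + \left(-25 + 2 \cdot \frac{162690025}{256}\right) = -263426 + \left(-25 + \frac{162690025}{128}\right) = -263426 + \frac{162686825}{128} = \frac{128968297}{128}$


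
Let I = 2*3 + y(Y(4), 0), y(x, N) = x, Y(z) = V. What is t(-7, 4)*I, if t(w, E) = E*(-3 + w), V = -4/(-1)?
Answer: -400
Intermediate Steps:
V = 4 (V = -4*(-1) = 4)
Y(z) = 4
I = 10 (I = 2*3 + 4 = 6 + 4 = 10)
t(-7, 4)*I = (4*(-3 - 7))*10 = (4*(-10))*10 = -40*10 = -400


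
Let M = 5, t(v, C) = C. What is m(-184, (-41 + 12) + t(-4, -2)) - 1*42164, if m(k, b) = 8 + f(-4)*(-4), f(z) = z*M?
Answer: -42076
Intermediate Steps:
f(z) = 5*z (f(z) = z*5 = 5*z)
m(k, b) = 88 (m(k, b) = 8 + (5*(-4))*(-4) = 8 - 20*(-4) = 8 + 80 = 88)
m(-184, (-41 + 12) + t(-4, -2)) - 1*42164 = 88 - 1*42164 = 88 - 42164 = -42076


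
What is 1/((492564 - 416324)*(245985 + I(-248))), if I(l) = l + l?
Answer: 1/18716081360 ≈ 5.3430e-11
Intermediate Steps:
I(l) = 2*l
1/((492564 - 416324)*(245985 + I(-248))) = 1/((492564 - 416324)*(245985 + 2*(-248))) = 1/(76240*(245985 - 496)) = 1/(76240*245489) = 1/18716081360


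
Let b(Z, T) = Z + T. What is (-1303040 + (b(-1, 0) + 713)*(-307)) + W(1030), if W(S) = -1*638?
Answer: -1522262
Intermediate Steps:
b(Z, T) = T + Z
W(S) = -638
(-1303040 + (b(-1, 0) + 713)*(-307)) + W(1030) = (-1303040 + ((0 - 1) + 713)*(-307)) - 638 = (-1303040 + (-1 + 713)*(-307)) - 638 = (-1303040 + 712*(-307)) - 638 = (-1303040 - 218584) - 638 = -1521624 - 638 = -1522262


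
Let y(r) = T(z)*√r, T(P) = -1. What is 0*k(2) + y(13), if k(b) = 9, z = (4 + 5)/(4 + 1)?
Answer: -√13 ≈ -3.6056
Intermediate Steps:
z = 9/5 ≈ 1.8000
y(r) = -√r
0*k(2) + y(13) = 0*9 - √13 = 0 - √13 = -√13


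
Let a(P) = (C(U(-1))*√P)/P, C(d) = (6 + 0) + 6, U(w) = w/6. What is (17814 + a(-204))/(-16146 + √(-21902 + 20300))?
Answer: -15979158/14483051 - √9078/738635601 - 2969*I*√178/14483051 + 1794*I*√51/246211867 ≈ -1.1033 - 0.002683*I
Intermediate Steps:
U(w) = w/6 (U(w) = w*(⅙) = w/6)
C(d) = 12 (C(d) = 6 + 6 = 12)
a(P) = 12/√P (a(P) = (12*√P)/P = 12/√P)
(17814 + a(-204))/(-16146 + √(-21902 + 20300)) = (17814 + 12/√(-204))/(-16146 + √(-21902 + 20300)) = (17814 + 12*(-I*√51/102))/(-16146 + √(-1602)) = (17814 - 2*I*√51/17)/(-16146 + 3*I*√178)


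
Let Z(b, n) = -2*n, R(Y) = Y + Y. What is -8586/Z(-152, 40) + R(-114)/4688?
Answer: 1257279/11720 ≈ 107.28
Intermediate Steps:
R(Y) = 2*Y
-8586/Z(-152, 40) + R(-114)/4688 = -8586/((-2*40)) + (2*(-114))/4688 = -8586/(-80) - 228*1/4688 = -8586*(-1/80) - 57/1172 = 4293/40 - 57/1172 = 1257279/11720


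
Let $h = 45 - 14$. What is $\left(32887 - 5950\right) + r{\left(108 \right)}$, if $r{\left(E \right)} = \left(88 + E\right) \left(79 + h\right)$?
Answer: $48497$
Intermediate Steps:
$h = 31$
$r{\left(E \right)} = 9680 + 110 E$ ($r{\left(E \right)} = \left(88 + E\right) \left(79 + 31\right) = \left(88 + E\right) 110 = 9680 + 110 E$)
$\left(32887 - 5950\right) + r{\left(108 \right)} = \left(32887 - 5950\right) + \left(9680 + 110 \cdot 108\right) = 26937 + \left(9680 + 11880\right) = 26937 + 21560 = 48497$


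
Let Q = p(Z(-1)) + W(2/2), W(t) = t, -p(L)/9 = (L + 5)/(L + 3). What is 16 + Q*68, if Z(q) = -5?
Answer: 84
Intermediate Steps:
p(L) = -9*(5 + L)/(3 + L) (p(L) = -9*(L + 5)/(L + 3) = -9*(5 + L)/(3 + L))
Q = 1 (Q = 9*(-5 - 1*(-5))/(3 - 5) + 2/2 = 9*(-5 + 5)/(-2) + 2*(½) = 9*(-½)*0 + 1 = 0 + 1 = 1)
16 + Q*68 = 16 + 1*68 = 16 + 68 = 84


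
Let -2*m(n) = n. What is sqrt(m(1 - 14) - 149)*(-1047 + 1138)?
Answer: 91*I*sqrt(570)/2 ≈ 1086.3*I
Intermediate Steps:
m(n) = -n/2
sqrt(m(1 - 14) - 149)*(-1047 + 1138) = sqrt(-(1 - 14)/2 - 149)*(-1047 + 1138) = sqrt(-1/2*(-13) - 149)*91 = sqrt(13/2 - 149)*91 = sqrt(-285/2)*91 = (I*sqrt(570)/2)*91 = 91*I*sqrt(570)/2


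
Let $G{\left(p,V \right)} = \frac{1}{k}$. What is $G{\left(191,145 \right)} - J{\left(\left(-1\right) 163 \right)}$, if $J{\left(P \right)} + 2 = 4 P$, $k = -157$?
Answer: $\frac{102677}{157} \approx 653.99$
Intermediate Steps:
$G{\left(p,V \right)} = - \frac{1}{157}$ ($G{\left(p,V \right)} = \frac{1}{-157} = - \frac{1}{157}$)
$J{\left(P \right)} = -2 + 4 P$
$G{\left(191,145 \right)} - J{\left(\left(-1\right) 163 \right)} = - \frac{1}{157} - \left(-2 + 4 \left(\left(-1\right) 163\right)\right) = - \frac{1}{157} - \left(-2 + 4 \left(-163\right)\right) = - \frac{1}{157} - \left(-2 - 652\right) = - \frac{1}{157} - -654 = - \frac{1}{157} + 654 = \frac{102677}{157}$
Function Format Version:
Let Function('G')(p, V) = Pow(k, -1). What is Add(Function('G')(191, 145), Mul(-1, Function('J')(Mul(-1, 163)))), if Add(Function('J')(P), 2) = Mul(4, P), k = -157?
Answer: Rational(102677, 157) ≈ 653.99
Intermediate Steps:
Function('G')(p, V) = Rational(-1, 157) (Function('G')(p, V) = Pow(-157, -1) = Rational(-1, 157))
Function('J')(P) = Add(-2, Mul(4, P))
Add(Function('G')(191, 145), Mul(-1, Function('J')(Mul(-1, 163)))) = Add(Rational(-1, 157), Mul(-1, Add(-2, Mul(4, Mul(-1, 163))))) = Add(Rational(-1, 157), Mul(-1, Add(-2, Mul(4, -163)))) = Add(Rational(-1, 157), Mul(-1, Add(-2, -652))) = Add(Rational(-1, 157), Mul(-1, -654)) = Add(Rational(-1, 157), 654) = Rational(102677, 157)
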